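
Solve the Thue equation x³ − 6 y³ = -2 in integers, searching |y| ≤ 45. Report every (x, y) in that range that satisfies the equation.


The equation is x³ - 6y³ = -2. For fixed y, x³ = 6·y³ − 2, so a solution requires the RHS to be a perfect cube.
Strategy: iterate y from -45 to 45, compute RHS = 6·y³ − 2, and check whether it is a (positive or negative) perfect cube.
Check small values of y:
  y = 0: RHS = -2 is not a perfect cube.
  y = 1: RHS = 4 is not a perfect cube.
  y = -1: RHS = -8 = (-2)³ ⇒ x = -2 works.
  y = 2: RHS = 46 is not a perfect cube.
  y = -2: RHS = -50 is not a perfect cube.
  y = 3: RHS = 160 is not a perfect cube.
  y = -3: RHS = -164 is not a perfect cube.
Continuing the search up to |y| = 45 finds no further solutions beyond those listed.
Collected solutions: (-2, -1).

Solutions (with |y| ≤ 45): (-2, -1).


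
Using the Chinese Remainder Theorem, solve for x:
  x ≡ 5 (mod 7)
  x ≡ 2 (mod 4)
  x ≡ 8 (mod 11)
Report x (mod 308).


Moduli 7, 4, 11 are pairwise coprime; by CRT there is a unique solution modulo M = 7 · 4 · 11 = 308.
Solve pairwise, accumulating the modulus:
  Start with x ≡ 5 (mod 7).
  Combine with x ≡ 2 (mod 4): since gcd(7, 4) = 1, we get a unique residue mod 28.
    Write x = 5 + 7·t and substitute into x ≡ 2 (mod 4): 7·t ≡ 2 − 5 = -3 (mod 4).
    Reduce coefficients mod 4: 3·t ≡ 1 (mod 4).
    The inverse of 3 mod 4 is 3 (since 3·3 = 9 = 2·4 + 1), so t ≡ 3·1 = 3 ≡ 3 (mod 4).
    Then x = 5 + 7·3 = 26, valid modulo lcm(7, 4) = 28: x ≡ 26 (mod 28).
  Combine with x ≡ 8 (mod 11): since gcd(28, 11) = 1, we get a unique residue mod 308.
    Write x = 26 + 28·t and substitute into x ≡ 8 (mod 11): 28·t ≡ 8 − 26 = -18 (mod 11).
    Reduce coefficients mod 11: 6·t ≡ 4 (mod 11).
    The inverse of 6 mod 11 is 2 (since 6·2 = 12 = 1·11 + 1), so t ≡ 2·4 = 8 ≡ 8 (mod 11).
    Then x = 26 + 28·8 = 250, valid modulo lcm(28, 11) = 308: x ≡ 250 (mod 308).
Verify: 250 mod 7 = 5 ✓, 250 mod 4 = 2 ✓, 250 mod 11 = 8 ✓.

x ≡ 250 (mod 308).


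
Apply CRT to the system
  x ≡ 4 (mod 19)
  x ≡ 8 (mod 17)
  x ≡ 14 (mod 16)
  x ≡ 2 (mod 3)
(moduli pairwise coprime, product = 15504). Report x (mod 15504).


Product of moduli M = 19 · 17 · 16 · 3 = 15504.
Merge one congruence at a time:
  Start: x ≡ 4 (mod 19).
  Combine with x ≡ 8 (mod 17); new modulus lcm = 323.
    Write x = 4 + 19·t and substitute into x ≡ 8 (mod 17): 19·t ≡ 8 − 4 = 4 (mod 17).
    Reduce coefficients mod 17: 2·t ≡ 4 (mod 17).
    The inverse of 2 mod 17 is 9 (since 2·9 = 18 = 1·17 + 1), so t ≡ 9·4 = 36 ≡ 2 (mod 17).
    Then x = 4 + 19·2 = 42, valid modulo lcm(19, 17) = 323: x ≡ 42 (mod 323).
  Combine with x ≡ 14 (mod 16); new modulus lcm = 5168.
    Write x = 42 + 323·t and substitute into x ≡ 14 (mod 16): 323·t ≡ 14 − 42 = -28 (mod 16).
    Reduce coefficients mod 16: 3·t ≡ 4 (mod 16).
    The inverse of 3 mod 16 is 11 (since 3·11 = 33 = 2·16 + 1), so t ≡ 11·4 = 44 ≡ 12 (mod 16).
    Then x = 42 + 323·12 = 3918, valid modulo lcm(323, 16) = 5168: x ≡ 3918 (mod 5168).
  Combine with x ≡ 2 (mod 3); new modulus lcm = 15504.
    Write x = 3918 + 5168·t and substitute into x ≡ 2 (mod 3): 5168·t ≡ 2 − 3918 = -3916 (mod 3).
    Reduce coefficients mod 3: 2·t ≡ 2 (mod 3).
    The inverse of 2 mod 3 is 2 (since 2·2 = 4 = 1·3 + 1), so t ≡ 2·2 = 4 ≡ 1 (mod 3).
    Then x = 3918 + 5168·1 = 9086, valid modulo lcm(5168, 3) = 15504: x ≡ 9086 (mod 15504).
Verify against each original: 9086 mod 19 = 4, 9086 mod 17 = 8, 9086 mod 16 = 14, 9086 mod 3 = 2.

x ≡ 9086 (mod 15504).


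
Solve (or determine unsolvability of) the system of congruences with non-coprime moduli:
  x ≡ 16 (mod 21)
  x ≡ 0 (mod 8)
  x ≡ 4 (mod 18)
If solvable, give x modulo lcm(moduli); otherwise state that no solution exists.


Moduli 21, 8, 18 are not pairwise coprime, so CRT works modulo lcm(m_i) when all pairwise compatibility conditions hold.
Pairwise compatibility: gcd(m_i, m_j) must divide a_i - a_j for every pair.
Merge one congruence at a time:
  Start: x ≡ 16 (mod 21).
  Combine with x ≡ 0 (mod 8): gcd(21, 8) = 1; 0 - 16 = -16, which IS divisible by 1, so compatible.
    Write x = 16 + 21·t and substitute into x ≡ 0 (mod 8): 21·t ≡ 0 − 16 = -16 (mod 8).
    Reduce coefficients mod 8: 5·t ≡ 0 (mod 8).
    The inverse of 5 mod 8 is 5 (since 5·5 = 25 = 3·8 + 1), so t ≡ 5·0 = 0 ≡ 0 (mod 8).
    Then x = 16 + 21·0 = 16, valid modulo lcm(21, 8) = 168: x ≡ 16 (mod 168).
  Combine with x ≡ 4 (mod 18): gcd(168, 18) = 6; 4 - 16 = -12, which IS divisible by 6, so compatible.
    Write x = 16 + 168·t and substitute into x ≡ 4 (mod 18): 168·t ≡ 4 − 16 = -12 (mod 18).
    Divide the congruence (and modulus) by g = 6: 28·t ≡ -2 (mod 3).
    Reduce coefficients mod 3: 1·t ≡ 1 (mod 3).
    So t ≡ 1 (mod 3).
    Then x = 16 + 168·1 = 184, valid modulo lcm(168, 18) = 504: x ≡ 184 (mod 504).
Verify: 184 mod 21 = 16, 184 mod 8 = 0, 184 mod 18 = 4.

x ≡ 184 (mod 504).


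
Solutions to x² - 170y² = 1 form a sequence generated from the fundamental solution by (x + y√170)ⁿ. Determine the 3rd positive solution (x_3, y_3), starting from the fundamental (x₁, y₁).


Step 1: Find the fundamental solution (x₁, y₁) of x² - 170y² = 1.
  Expand √170 as a continued fraction. a₀ = ⌊√170⌋ = 13; iterate m_{k+1} = d_k·a_k − m_k, d_{k+1} = (170 − m_{k+1}²)/d_k, a_{k+1} = ⌊(a₀ + m_{k+1})/d_{k+1}⌋ (starting m₀ = 0, d₀ = 1), with convergents p_k = a_k·p_{k-1} + p_{k-2}, q_k = a_k·q_{k-1} + q_{k-2} (p₋₁ = 1, q₋₁ = 0):
  k = 0: a₀ = 13; p₀/q₀ = 13/1; p₀² − 170·q₀² = 169 − 170 = -1.
  k = 1: m = 13, d = 1, a = ⌊(13 + 13)/1⌋ = 26; p/q = (26·13 + 1)/(26·1 + 0) = 339/26; p² − 170·q² = 114921 − 114920 = 1.
  The first convergent with p² − 170·q² = 1 gives the fundamental solution (x₁, y₁) = (339, 26).
Step 2: Apply the recurrence (x_{n+1}, y_{n+1}) = (x₁x_n + 170y₁y_n, x₁y_n + y₁x_n) repeatedly.
  From (x_1, y_1) = (339, 26): x_2 = 339·339 + 170·26·26 = 229841; y_2 = 339·26 + 26·339 = 17628.
  From (x_2, y_2) = (229841, 17628): x_3 = 339·229841 + 170·26·17628 = 155831859; y_3 = 339·17628 + 26·229841 = 11951758.
Step 3: Verify x_3² - 170·y_3² = 24283568279395881 - 24283568279395880 = 1 (should be 1). ✓

(x_1, y_1) = (339, 26); (x_3, y_3) = (155831859, 11951758).


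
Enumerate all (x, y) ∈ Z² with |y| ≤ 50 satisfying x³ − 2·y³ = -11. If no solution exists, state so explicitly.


The equation is x³ - 2y³ = -11. For fixed y, x³ = 2·y³ − 11, so a solution requires the RHS to be a perfect cube.
Strategy: iterate y from -50 to 50, compute RHS = 2·y³ − 11, and check whether it is a (positive or negative) perfect cube.
Check small values of y:
  y = 0: RHS = -11 is not a perfect cube.
  y = 1: RHS = -9 is not a perfect cube.
  y = -1: RHS = -13 is not a perfect cube.
  y = 2: RHS = 5 is not a perfect cube.
  y = -2: RHS = -27 = (-3)³ ⇒ x = -3 works.
  y = 3: RHS = 43 is not a perfect cube.
  y = -3: RHS = -65 is not a perfect cube.
Continuing the search up to |y| = 50 finds no further solutions beyond those listed.
Collected solutions: (-3, -2).

Solutions (with |y| ≤ 50): (-3, -2).


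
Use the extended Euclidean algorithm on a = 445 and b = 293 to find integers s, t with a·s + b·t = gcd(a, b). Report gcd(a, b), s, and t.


Euclidean algorithm on (445, 293) — divide until remainder is 0:
  445 = 1 · 293 + 152
  293 = 1 · 152 + 141
  152 = 1 · 141 + 11
  141 = 12 · 11 + 9
  11 = 1 · 9 + 2
  9 = 4 · 2 + 1
  2 = 2 · 1 + 0
gcd(445, 293) = 1.
Track Bezout coefficients alongside the remainders: start with r₀ = 445 = a·1 + b·0 (s = 1, t = 0) and r₁ = 293 = a·0 + b·1 (s = 0, t = 1); each new remainder r_{k+1} = r_{k-1} − q_k·r_k inherits s_{k+1} = s_{k-1} − q_k·s_k, t_{k+1} = t_{k-1} − q_k·t_k, so r_k = a·s_k + b·t_k at every step:
  q = 1: r = 152, s = 1 − 1·0 = 1, t = 0 − 1·1 = -1  (check: 445·1 + 293·(-1) = 152)
  q = 1: r = 141, s = 0 − 1·1 = -1, t = 1 − 1·(-1) = 2  (check: 445·(-1) + 293·2 = 141)
  q = 1: r = 11, s = 1 − 1·(-1) = 2, t = -1 − 1·2 = -3  (check: 445·2 + 293·(-3) = 11)
  q = 12: r = 9, s = -1 − 12·2 = -25, t = 2 − 12·(-3) = 38  (check: 445·(-25) + 293·38 = 9)
  q = 1: r = 2, s = 2 − 1·(-25) = 27, t = -3 − 1·38 = -41  (check: 445·27 + 293·(-41) = 2)
  q = 4: r = 1, s = -25 − 4·27 = -133, t = 38 − 4·(-41) = 202  (check: 445·(-133) + 293·202 = 1)
The row with r = 1 (the gcd) gives the Bezout coefficients s = -133, t = 202.
Result: 445 · (-133) + 293 · (202) = 1.

gcd(445, 293) = 1; s = -133, t = 202 (check: 445·(-133) + 293·202 = 1).


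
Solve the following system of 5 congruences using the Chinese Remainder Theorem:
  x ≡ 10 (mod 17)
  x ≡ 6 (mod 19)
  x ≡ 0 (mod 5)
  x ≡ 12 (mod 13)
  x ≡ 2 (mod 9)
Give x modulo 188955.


Product of moduli M = 17 · 19 · 5 · 13 · 9 = 188955.
Merge one congruence at a time:
  Start: x ≡ 10 (mod 17).
  Combine with x ≡ 6 (mod 19); new modulus lcm = 323.
    Write x = 10 + 17·t and substitute into x ≡ 6 (mod 19): 17·t ≡ 6 − 10 = -4 (mod 19).
    Reduce coefficients mod 19: 17·t ≡ 15 (mod 19).
    The inverse of 17 mod 19 is 9 (since 17·9 = 153 = 8·19 + 1), so t ≡ 9·15 = 135 ≡ 2 (mod 19).
    Then x = 10 + 17·2 = 44, valid modulo lcm(17, 19) = 323: x ≡ 44 (mod 323).
  Combine with x ≡ 0 (mod 5); new modulus lcm = 1615.
    Write x = 44 + 323·t and substitute into x ≡ 0 (mod 5): 323·t ≡ 0 − 44 = -44 (mod 5).
    Reduce coefficients mod 5: 3·t ≡ 1 (mod 5).
    The inverse of 3 mod 5 is 2 (since 3·2 = 6 = 1·5 + 1), so t ≡ 2·1 = 2 ≡ 2 (mod 5).
    Then x = 44 + 323·2 = 690, valid modulo lcm(323, 5) = 1615: x ≡ 690 (mod 1615).
  Combine with x ≡ 12 (mod 13); new modulus lcm = 20995.
    Write x = 690 + 1615·t and substitute into x ≡ 12 (mod 13): 1615·t ≡ 12 − 690 = -678 (mod 13).
    Reduce coefficients mod 13: 3·t ≡ 11 (mod 13).
    The inverse of 3 mod 13 is 9 (since 3·9 = 27 = 2·13 + 1), so t ≡ 9·11 = 99 ≡ 8 (mod 13).
    Then x = 690 + 1615·8 = 13610, valid modulo lcm(1615, 13) = 20995: x ≡ 13610 (mod 20995).
  Combine with x ≡ 2 (mod 9); new modulus lcm = 188955.
    Write x = 13610 + 20995·t and substitute into x ≡ 2 (mod 9): 20995·t ≡ 2 − 13610 = -13608 (mod 9).
    Reduce coefficients mod 9: 7·t ≡ 0 (mod 9).
    The inverse of 7 mod 9 is 4 (since 7·4 = 28 = 3·9 + 1), so t ≡ 4·0 = 0 ≡ 0 (mod 9).
    Then x = 13610 + 20995·0 = 13610, valid modulo lcm(20995, 9) = 188955: x ≡ 13610 (mod 188955).
Verify against each original: 13610 mod 17 = 10, 13610 mod 19 = 6, 13610 mod 5 = 0, 13610 mod 13 = 12, 13610 mod 9 = 2.

x ≡ 13610 (mod 188955).


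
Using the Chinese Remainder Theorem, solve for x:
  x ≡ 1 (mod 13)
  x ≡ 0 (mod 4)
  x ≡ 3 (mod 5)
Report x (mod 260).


Moduli 13, 4, 5 are pairwise coprime; by CRT there is a unique solution modulo M = 13 · 4 · 5 = 260.
Solve pairwise, accumulating the modulus:
  Start with x ≡ 1 (mod 13).
  Combine with x ≡ 0 (mod 4): since gcd(13, 4) = 1, we get a unique residue mod 52.
    Write x = 1 + 13·t and substitute into x ≡ 0 (mod 4): 13·t ≡ 0 − 1 = -1 (mod 4).
    Reduce coefficients mod 4: 1·t ≡ 3 (mod 4).
    So t ≡ 3 (mod 4).
    Then x = 1 + 13·3 = 40, valid modulo lcm(13, 4) = 52: x ≡ 40 (mod 52).
  Combine with x ≡ 3 (mod 5): since gcd(52, 5) = 1, we get a unique residue mod 260.
    Write x = 40 + 52·t and substitute into x ≡ 3 (mod 5): 52·t ≡ 3 − 40 = -37 (mod 5).
    Reduce coefficients mod 5: 2·t ≡ 3 (mod 5).
    The inverse of 2 mod 5 is 3 (since 2·3 = 6 = 1·5 + 1), so t ≡ 3·3 = 9 ≡ 4 (mod 5).
    Then x = 40 + 52·4 = 248, valid modulo lcm(52, 5) = 260: x ≡ 248 (mod 260).
Verify: 248 mod 13 = 1 ✓, 248 mod 4 = 0 ✓, 248 mod 5 = 3 ✓.

x ≡ 248 (mod 260).


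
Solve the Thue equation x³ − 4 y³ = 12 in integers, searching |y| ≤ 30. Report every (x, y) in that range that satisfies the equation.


The equation is x³ - 4y³ = 12. For fixed y, x³ = 4·y³ + 12, so a solution requires the RHS to be a perfect cube.
Strategy: iterate y from -30 to 30, compute RHS = 4·y³ + 12, and check whether it is a (positive or negative) perfect cube.
Check small values of y:
  y = 0: RHS = 12 is not a perfect cube.
  y = 1: RHS = 16 is not a perfect cube.
  y = -1: RHS = 8 = (2)³ ⇒ x = 2 works.
  y = 2: RHS = 44 is not a perfect cube.
  y = -2: RHS = -20 is not a perfect cube.
  y = 3: RHS = 120 is not a perfect cube.
  y = -3: RHS = -96 is not a perfect cube.
Continuing, at y = 5: RHS = 512 = (8)³ ⇒ x = 8 works.
Searching the remaining y in |y| ≤ 30 finds no further solutions.
Collected solutions: (2, -1), (8, 5).

Solutions (with |y| ≤ 30): (2, -1), (8, 5).


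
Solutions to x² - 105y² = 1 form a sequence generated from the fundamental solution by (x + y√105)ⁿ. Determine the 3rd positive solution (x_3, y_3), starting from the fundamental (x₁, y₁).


Step 1: Find the fundamental solution (x₁, y₁) of x² - 105y² = 1.
  Expand √105 as a continued fraction. a₀ = ⌊√105⌋ = 10; iterate m_{k+1} = d_k·a_k − m_k, d_{k+1} = (105 − m_{k+1}²)/d_k, a_{k+1} = ⌊(a₀ + m_{k+1})/d_{k+1}⌋ (starting m₀ = 0, d₀ = 1), with convergents p_k = a_k·p_{k-1} + p_{k-2}, q_k = a_k·q_{k-1} + q_{k-2} (p₋₁ = 1, q₋₁ = 0):
  k = 0: a₀ = 10; p₀/q₀ = 10/1; p₀² − 105·q₀² = 100 − 105 = -5.
  k = 1: m = 10, d = 5, a = ⌊(10 + 10)/5⌋ = 4; p/q = (4·10 + 1)/(4·1 + 0) = 41/4; p² − 105·q² = 1681 − 1680 = 1.
  The first convergent with p² − 105·q² = 1 gives the fundamental solution (x₁, y₁) = (41, 4).
Step 2: Apply the recurrence (x_{n+1}, y_{n+1}) = (x₁x_n + 105y₁y_n, x₁y_n + y₁x_n) repeatedly.
  From (x_1, y_1) = (41, 4): x_2 = 41·41 + 105·4·4 = 3361; y_2 = 41·4 + 4·41 = 328.
  From (x_2, y_2) = (3361, 328): x_3 = 41·3361 + 105·4·328 = 275561; y_3 = 41·328 + 4·3361 = 26892.
Step 3: Verify x_3² - 105·y_3² = 75933864721 - 75933864720 = 1 (should be 1). ✓

(x_1, y_1) = (41, 4); (x_3, y_3) = (275561, 26892).


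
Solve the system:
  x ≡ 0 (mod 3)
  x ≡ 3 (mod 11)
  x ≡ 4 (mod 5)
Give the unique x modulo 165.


Moduli 3, 11, 5 are pairwise coprime; by CRT there is a unique solution modulo M = 3 · 11 · 5 = 165.
Solve pairwise, accumulating the modulus:
  Start with x ≡ 0 (mod 3).
  Combine with x ≡ 3 (mod 11): since gcd(3, 11) = 1, we get a unique residue mod 33.
    Write x = 0 + 3·t and substitute into x ≡ 3 (mod 11): 3·t ≡ 3 − 0 = 3 (mod 11).
    The inverse of 3 mod 11 is 4 (since 3·4 = 12 = 1·11 + 1), so t ≡ 4·3 = 12 ≡ 1 (mod 11).
    Then x = 0 + 3·1 = 3, valid modulo lcm(3, 11) = 33: x ≡ 3 (mod 33).
  Combine with x ≡ 4 (mod 5): since gcd(33, 5) = 1, we get a unique residue mod 165.
    Write x = 3 + 33·t and substitute into x ≡ 4 (mod 5): 33·t ≡ 4 − 3 = 1 (mod 5).
    Reduce coefficients mod 5: 3·t ≡ 1 (mod 5).
    The inverse of 3 mod 5 is 2 (since 3·2 = 6 = 1·5 + 1), so t ≡ 2·1 = 2 ≡ 2 (mod 5).
    Then x = 3 + 33·2 = 69, valid modulo lcm(33, 5) = 165: x ≡ 69 (mod 165).
Verify: 69 mod 3 = 0 ✓, 69 mod 11 = 3 ✓, 69 mod 5 = 4 ✓.

x ≡ 69 (mod 165).


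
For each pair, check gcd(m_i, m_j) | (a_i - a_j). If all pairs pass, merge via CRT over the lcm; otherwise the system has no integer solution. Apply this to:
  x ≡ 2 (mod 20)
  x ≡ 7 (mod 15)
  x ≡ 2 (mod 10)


Moduli 20, 15, 10 are not pairwise coprime, so CRT works modulo lcm(m_i) when all pairwise compatibility conditions hold.
Pairwise compatibility: gcd(m_i, m_j) must divide a_i - a_j for every pair.
Merge one congruence at a time:
  Start: x ≡ 2 (mod 20).
  Combine with x ≡ 7 (mod 15): gcd(20, 15) = 5; 7 - 2 = 5, which IS divisible by 5, so compatible.
    Write x = 2 + 20·t and substitute into x ≡ 7 (mod 15): 20·t ≡ 7 − 2 = 5 (mod 15).
    Divide the congruence (and modulus) by g = 5: 4·t ≡ 1 (mod 3).
    Reduce coefficients mod 3: 1·t ≡ 1 (mod 3).
    So t ≡ 1 (mod 3).
    Then x = 2 + 20·1 = 22, valid modulo lcm(20, 15) = 60: x ≡ 22 (mod 60).
  Combine with x ≡ 2 (mod 10): gcd(60, 10) = 10; 2 - 22 = -20, which IS divisible by 10, so compatible.
    Write x = 22 + 60·t and substitute into x ≡ 2 (mod 10): 60·t ≡ 2 − 22 = -20 (mod 10).
    Divide the congruence (and modulus) by g = 10: 6·t ≡ -2 (mod 1).
    Modulo 1 every t works; take t = 0.
    Then x = 22 + 60·0 = 22, valid modulo lcm(60, 10) = 60: x ≡ 22 (mod 60).
Verify: 22 mod 20 = 2, 22 mod 15 = 7, 22 mod 10 = 2.

x ≡ 22 (mod 60).


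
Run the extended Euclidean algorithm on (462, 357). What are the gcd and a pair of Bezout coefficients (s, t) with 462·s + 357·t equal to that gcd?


Euclidean algorithm on (462, 357) — divide until remainder is 0:
  462 = 1 · 357 + 105
  357 = 3 · 105 + 42
  105 = 2 · 42 + 21
  42 = 2 · 21 + 0
gcd(462, 357) = 21.
Track Bezout coefficients alongside the remainders: start with r₀ = 462 = a·1 + b·0 (s = 1, t = 0) and r₁ = 357 = a·0 + b·1 (s = 0, t = 1); each new remainder r_{k+1} = r_{k-1} − q_k·r_k inherits s_{k+1} = s_{k-1} − q_k·s_k, t_{k+1} = t_{k-1} − q_k·t_k, so r_k = a·s_k + b·t_k at every step:
  q = 1: r = 105, s = 1 − 1·0 = 1, t = 0 − 1·1 = -1  (check: 462·1 + 357·(-1) = 105)
  q = 3: r = 42, s = 0 − 3·1 = -3, t = 1 − 3·(-1) = 4  (check: 462·(-3) + 357·4 = 42)
  q = 2: r = 21, s = 1 − 2·(-3) = 7, t = -1 − 2·4 = -9  (check: 462·7 + 357·(-9) = 21)
The row with r = 21 (the gcd) gives the Bezout coefficients s = 7, t = -9.
Result: 462 · (7) + 357 · (-9) = 21.

gcd(462, 357) = 21; s = 7, t = -9 (check: 462·7 + 357·(-9) = 21).


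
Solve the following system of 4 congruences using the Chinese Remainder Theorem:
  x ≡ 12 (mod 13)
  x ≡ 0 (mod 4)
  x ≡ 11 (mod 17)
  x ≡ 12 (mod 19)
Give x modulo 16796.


Product of moduli M = 13 · 4 · 17 · 19 = 16796.
Merge one congruence at a time:
  Start: x ≡ 12 (mod 13).
  Combine with x ≡ 0 (mod 4); new modulus lcm = 52.
    Write x = 12 + 13·t and substitute into x ≡ 0 (mod 4): 13·t ≡ 0 − 12 = -12 (mod 4).
    Reduce coefficients mod 4: 1·t ≡ 0 (mod 4).
    So t ≡ 0 (mod 4).
    Then x = 12 + 13·0 = 12, valid modulo lcm(13, 4) = 52: x ≡ 12 (mod 52).
  Combine with x ≡ 11 (mod 17); new modulus lcm = 884.
    Write x = 12 + 52·t and substitute into x ≡ 11 (mod 17): 52·t ≡ 11 − 12 = -1 (mod 17).
    Reduce coefficients mod 17: 1·t ≡ 16 (mod 17).
    So t ≡ 16 (mod 17).
    Then x = 12 + 52·16 = 844, valid modulo lcm(52, 17) = 884: x ≡ 844 (mod 884).
  Combine with x ≡ 12 (mod 19); new modulus lcm = 16796.
    Write x = 844 + 884·t and substitute into x ≡ 12 (mod 19): 884·t ≡ 12 − 844 = -832 (mod 19).
    Reduce coefficients mod 19: 10·t ≡ 4 (mod 19).
    The inverse of 10 mod 19 is 2 (since 10·2 = 20 = 1·19 + 1), so t ≡ 2·4 = 8 ≡ 8 (mod 19).
    Then x = 844 + 884·8 = 7916, valid modulo lcm(884, 19) = 16796: x ≡ 7916 (mod 16796).
Verify against each original: 7916 mod 13 = 12, 7916 mod 4 = 0, 7916 mod 17 = 11, 7916 mod 19 = 12.

x ≡ 7916 (mod 16796).


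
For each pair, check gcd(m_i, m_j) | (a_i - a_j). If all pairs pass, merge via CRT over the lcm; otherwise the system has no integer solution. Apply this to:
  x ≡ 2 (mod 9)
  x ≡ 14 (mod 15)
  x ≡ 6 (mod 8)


Moduli 9, 15, 8 are not pairwise coprime, so CRT works modulo lcm(m_i) when all pairwise compatibility conditions hold.
Pairwise compatibility: gcd(m_i, m_j) must divide a_i - a_j for every pair.
Merge one congruence at a time:
  Start: x ≡ 2 (mod 9).
  Combine with x ≡ 14 (mod 15): gcd(9, 15) = 3; 14 - 2 = 12, which IS divisible by 3, so compatible.
    Write x = 2 + 9·t and substitute into x ≡ 14 (mod 15): 9·t ≡ 14 − 2 = 12 (mod 15).
    Divide the congruence (and modulus) by g = 3: 3·t ≡ 4 (mod 5).
    The inverse of 3 mod 5 is 2 (since 3·2 = 6 = 1·5 + 1), so t ≡ 2·4 = 8 ≡ 3 (mod 5).
    Then x = 2 + 9·3 = 29, valid modulo lcm(9, 15) = 45: x ≡ 29 (mod 45).
  Combine with x ≡ 6 (mod 8): gcd(45, 8) = 1; 6 - 29 = -23, which IS divisible by 1, so compatible.
    Write x = 29 + 45·t and substitute into x ≡ 6 (mod 8): 45·t ≡ 6 − 29 = -23 (mod 8).
    Reduce coefficients mod 8: 5·t ≡ 1 (mod 8).
    The inverse of 5 mod 8 is 5 (since 5·5 = 25 = 3·8 + 1), so t ≡ 5·1 = 5 ≡ 5 (mod 8).
    Then x = 29 + 45·5 = 254, valid modulo lcm(45, 8) = 360: x ≡ 254 (mod 360).
Verify: 254 mod 9 = 2, 254 mod 15 = 14, 254 mod 8 = 6.

x ≡ 254 (mod 360).


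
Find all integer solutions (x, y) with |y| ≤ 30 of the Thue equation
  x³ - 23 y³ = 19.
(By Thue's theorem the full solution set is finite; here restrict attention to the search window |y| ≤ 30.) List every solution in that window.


The equation is x³ - 23y³ = 19. For fixed y, x³ = 23·y³ + 19, so a solution requires the RHS to be a perfect cube.
Strategy: iterate y from -30 to 30, compute RHS = 23·y³ + 19, and check whether it is a (positive or negative) perfect cube.
Check small values of y:
  y = 0: RHS = 19 is not a perfect cube.
  y = 1: RHS = 42 is not a perfect cube.
  y = -1: RHS = -4 is not a perfect cube.
  y = 2: RHS = 203 is not a perfect cube.
  y = -2: RHS = -165 is not a perfect cube.
  y = 3: RHS = 640 is not a perfect cube.
  y = -3: RHS = -602 is not a perfect cube.
Continuing the search up to |y| = 30 finds no solutions either.
No (x, y) in the scanned range satisfies the equation.

No integer solutions with |y| ≤ 30.


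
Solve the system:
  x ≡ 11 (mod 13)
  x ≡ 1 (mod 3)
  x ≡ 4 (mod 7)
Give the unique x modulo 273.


Moduli 13, 3, 7 are pairwise coprime; by CRT there is a unique solution modulo M = 13 · 3 · 7 = 273.
Solve pairwise, accumulating the modulus:
  Start with x ≡ 11 (mod 13).
  Combine with x ≡ 1 (mod 3): since gcd(13, 3) = 1, we get a unique residue mod 39.
    Write x = 11 + 13·t and substitute into x ≡ 1 (mod 3): 13·t ≡ 1 − 11 = -10 (mod 3).
    Reduce coefficients mod 3: 1·t ≡ 2 (mod 3).
    So t ≡ 2 (mod 3).
    Then x = 11 + 13·2 = 37, valid modulo lcm(13, 3) = 39: x ≡ 37 (mod 39).
  Combine with x ≡ 4 (mod 7): since gcd(39, 7) = 1, we get a unique residue mod 273.
    Write x = 37 + 39·t and substitute into x ≡ 4 (mod 7): 39·t ≡ 4 − 37 = -33 (mod 7).
    Reduce coefficients mod 7: 4·t ≡ 2 (mod 7).
    The inverse of 4 mod 7 is 2 (since 4·2 = 8 = 1·7 + 1), so t ≡ 2·2 = 4 ≡ 4 (mod 7).
    Then x = 37 + 39·4 = 193, valid modulo lcm(39, 7) = 273: x ≡ 193 (mod 273).
Verify: 193 mod 13 = 11 ✓, 193 mod 3 = 1 ✓, 193 mod 7 = 4 ✓.

x ≡ 193 (mod 273).


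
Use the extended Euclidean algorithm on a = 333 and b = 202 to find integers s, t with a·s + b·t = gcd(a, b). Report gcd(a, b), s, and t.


Euclidean algorithm on (333, 202) — divide until remainder is 0:
  333 = 1 · 202 + 131
  202 = 1 · 131 + 71
  131 = 1 · 71 + 60
  71 = 1 · 60 + 11
  60 = 5 · 11 + 5
  11 = 2 · 5 + 1
  5 = 5 · 1 + 0
gcd(333, 202) = 1.
Track Bezout coefficients alongside the remainders: start with r₀ = 333 = a·1 + b·0 (s = 1, t = 0) and r₁ = 202 = a·0 + b·1 (s = 0, t = 1); each new remainder r_{k+1} = r_{k-1} − q_k·r_k inherits s_{k+1} = s_{k-1} − q_k·s_k, t_{k+1} = t_{k-1} − q_k·t_k, so r_k = a·s_k + b·t_k at every step:
  q = 1: r = 131, s = 1 − 1·0 = 1, t = 0 − 1·1 = -1  (check: 333·1 + 202·(-1) = 131)
  q = 1: r = 71, s = 0 − 1·1 = -1, t = 1 − 1·(-1) = 2  (check: 333·(-1) + 202·2 = 71)
  q = 1: r = 60, s = 1 − 1·(-1) = 2, t = -1 − 1·2 = -3  (check: 333·2 + 202·(-3) = 60)
  q = 1: r = 11, s = -1 − 1·2 = -3, t = 2 − 1·(-3) = 5  (check: 333·(-3) + 202·5 = 11)
  q = 5: r = 5, s = 2 − 5·(-3) = 17, t = -3 − 5·5 = -28  (check: 333·17 + 202·(-28) = 5)
  q = 2: r = 1, s = -3 − 2·17 = -37, t = 5 − 2·(-28) = 61  (check: 333·(-37) + 202·61 = 1)
The row with r = 1 (the gcd) gives the Bezout coefficients s = -37, t = 61.
Result: 333 · (-37) + 202 · (61) = 1.

gcd(333, 202) = 1; s = -37, t = 61 (check: 333·(-37) + 202·61 = 1).


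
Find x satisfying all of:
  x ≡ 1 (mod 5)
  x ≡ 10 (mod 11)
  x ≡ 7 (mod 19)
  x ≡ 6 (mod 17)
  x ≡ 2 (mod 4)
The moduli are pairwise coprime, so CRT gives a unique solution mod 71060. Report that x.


Product of moduli M = 5 · 11 · 19 · 17 · 4 = 71060.
Merge one congruence at a time:
  Start: x ≡ 1 (mod 5).
  Combine with x ≡ 10 (mod 11); new modulus lcm = 55.
    Write x = 1 + 5·t and substitute into x ≡ 10 (mod 11): 5·t ≡ 10 − 1 = 9 (mod 11).
    The inverse of 5 mod 11 is 9 (since 5·9 = 45 = 4·11 + 1), so t ≡ 9·9 = 81 ≡ 4 (mod 11).
    Then x = 1 + 5·4 = 21, valid modulo lcm(5, 11) = 55: x ≡ 21 (mod 55).
  Combine with x ≡ 7 (mod 19); new modulus lcm = 1045.
    Write x = 21 + 55·t and substitute into x ≡ 7 (mod 19): 55·t ≡ 7 − 21 = -14 (mod 19).
    Reduce coefficients mod 19: 17·t ≡ 5 (mod 19).
    The inverse of 17 mod 19 is 9 (since 17·9 = 153 = 8·19 + 1), so t ≡ 9·5 = 45 ≡ 7 (mod 19).
    Then x = 21 + 55·7 = 406, valid modulo lcm(55, 19) = 1045: x ≡ 406 (mod 1045).
  Combine with x ≡ 6 (mod 17); new modulus lcm = 17765.
    Write x = 406 + 1045·t and substitute into x ≡ 6 (mod 17): 1045·t ≡ 6 − 406 = -400 (mod 17).
    Reduce coefficients mod 17: 8·t ≡ 8 (mod 17).
    The inverse of 8 mod 17 is 15 (since 8·15 = 120 = 7·17 + 1), so t ≡ 15·8 = 120 ≡ 1 (mod 17).
    Then x = 406 + 1045·1 = 1451, valid modulo lcm(1045, 17) = 17765: x ≡ 1451 (mod 17765).
  Combine with x ≡ 2 (mod 4); new modulus lcm = 71060.
    Write x = 1451 + 17765·t and substitute into x ≡ 2 (mod 4): 17765·t ≡ 2 − 1451 = -1449 (mod 4).
    Reduce coefficients mod 4: 1·t ≡ 3 (mod 4).
    So t ≡ 3 (mod 4).
    Then x = 1451 + 17765·3 = 54746, valid modulo lcm(17765, 4) = 71060: x ≡ 54746 (mod 71060).
Verify against each original: 54746 mod 5 = 1, 54746 mod 11 = 10, 54746 mod 19 = 7, 54746 mod 17 = 6, 54746 mod 4 = 2.

x ≡ 54746 (mod 71060).


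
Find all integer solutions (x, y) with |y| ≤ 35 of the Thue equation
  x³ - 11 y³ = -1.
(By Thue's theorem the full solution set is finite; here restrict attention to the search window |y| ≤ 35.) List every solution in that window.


The equation is x³ - 11y³ = -1. For fixed y, x³ = 11·y³ − 1, so a solution requires the RHS to be a perfect cube.
Strategy: iterate y from -35 to 35, compute RHS = 11·y³ − 1, and check whether it is a (positive or negative) perfect cube.
Check small values of y:
  y = 0: RHS = -1 = (-1)³ ⇒ x = -1 works.
  y = 1: RHS = 10 is not a perfect cube.
  y = -1: RHS = -12 is not a perfect cube.
  y = 2: RHS = 87 is not a perfect cube.
  y = -2: RHS = -89 is not a perfect cube.
  y = 3: RHS = 296 is not a perfect cube.
  y = -3: RHS = -298 is not a perfect cube.
Continuing the search up to |y| = 35 finds no further solutions beyond those listed.
Collected solutions: (-1, 0).

Solutions (with |y| ≤ 35): (-1, 0).


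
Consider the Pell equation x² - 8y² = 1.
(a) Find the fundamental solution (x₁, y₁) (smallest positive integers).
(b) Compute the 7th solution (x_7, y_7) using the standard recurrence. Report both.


Step 1: Find the fundamental solution (x₁, y₁) of x² - 8y² = 1.
  Expand √8 as a continued fraction. a₀ = ⌊√8⌋ = 2; iterate m_{k+1} = d_k·a_k − m_k, d_{k+1} = (8 − m_{k+1}²)/d_k, a_{k+1} = ⌊(a₀ + m_{k+1})/d_{k+1}⌋ (starting m₀ = 0, d₀ = 1), with convergents p_k = a_k·p_{k-1} + p_{k-2}, q_k = a_k·q_{k-1} + q_{k-2} (p₋₁ = 1, q₋₁ = 0):
  k = 0: a₀ = 2; p₀/q₀ = 2/1; p₀² − 8·q₀² = 4 − 8 = -4.
  k = 1: m = 2, d = 4, a = ⌊(2 + 2)/4⌋ = 1; p/q = (1·2 + 1)/(1·1 + 0) = 3/1; p² − 8·q² = 9 − 8 = 1.
  The first convergent with p² − 8·q² = 1 gives the fundamental solution (x₁, y₁) = (3, 1).
Step 2: Apply the recurrence (x_{n+1}, y_{n+1}) = (x₁x_n + 8y₁y_n, x₁y_n + y₁x_n) repeatedly.
  From (x_1, y_1) = (3, 1): x_2 = 3·3 + 8·1·1 = 17; y_2 = 3·1 + 1·3 = 6.
  From (x_2, y_2) = (17, 6): x_3 = 3·17 + 8·1·6 = 99; y_3 = 3·6 + 1·17 = 35.
  From (x_3, y_3) = (99, 35): x_4 = 3·99 + 8·1·35 = 577; y_4 = 3·35 + 1·99 = 204.
  From (x_4, y_4) = (577, 204): x_5 = 3·577 + 8·1·204 = 3363; y_5 = 3·204 + 1·577 = 1189.
  From (x_5, y_5) = (3363, 1189): x_6 = 3·3363 + 8·1·1189 = 19601; y_6 = 3·1189 + 1·3363 = 6930.
  From (x_6, y_6) = (19601, 6930): x_7 = 3·19601 + 8·1·6930 = 114243; y_7 = 3·6930 + 1·19601 = 40391.
Step 3: Verify x_7² - 8·y_7² = 13051463049 - 13051463048 = 1 (should be 1). ✓

(x_1, y_1) = (3, 1); (x_7, y_7) = (114243, 40391).


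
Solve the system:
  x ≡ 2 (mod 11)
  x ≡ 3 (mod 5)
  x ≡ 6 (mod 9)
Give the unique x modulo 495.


Moduli 11, 5, 9 are pairwise coprime; by CRT there is a unique solution modulo M = 11 · 5 · 9 = 495.
Solve pairwise, accumulating the modulus:
  Start with x ≡ 2 (mod 11).
  Combine with x ≡ 3 (mod 5): since gcd(11, 5) = 1, we get a unique residue mod 55.
    Write x = 2 + 11·t and substitute into x ≡ 3 (mod 5): 11·t ≡ 3 − 2 = 1 (mod 5).
    Reduce coefficients mod 5: 1·t ≡ 1 (mod 5).
    So t ≡ 1 (mod 5).
    Then x = 2 + 11·1 = 13, valid modulo lcm(11, 5) = 55: x ≡ 13 (mod 55).
  Combine with x ≡ 6 (mod 9): since gcd(55, 9) = 1, we get a unique residue mod 495.
    Write x = 13 + 55·t and substitute into x ≡ 6 (mod 9): 55·t ≡ 6 − 13 = -7 (mod 9).
    Reduce coefficients mod 9: 1·t ≡ 2 (mod 9).
    So t ≡ 2 (mod 9).
    Then x = 13 + 55·2 = 123, valid modulo lcm(55, 9) = 495: x ≡ 123 (mod 495).
Verify: 123 mod 11 = 2 ✓, 123 mod 5 = 3 ✓, 123 mod 9 = 6 ✓.

x ≡ 123 (mod 495).


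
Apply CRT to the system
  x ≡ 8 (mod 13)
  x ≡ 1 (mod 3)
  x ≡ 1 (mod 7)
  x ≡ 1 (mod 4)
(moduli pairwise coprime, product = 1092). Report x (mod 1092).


Product of moduli M = 13 · 3 · 7 · 4 = 1092.
Merge one congruence at a time:
  Start: x ≡ 8 (mod 13).
  Combine with x ≡ 1 (mod 3); new modulus lcm = 39.
    Write x = 8 + 13·t and substitute into x ≡ 1 (mod 3): 13·t ≡ 1 − 8 = -7 (mod 3).
    Reduce coefficients mod 3: 1·t ≡ 2 (mod 3).
    So t ≡ 2 (mod 3).
    Then x = 8 + 13·2 = 34, valid modulo lcm(13, 3) = 39: x ≡ 34 (mod 39).
  Combine with x ≡ 1 (mod 7); new modulus lcm = 273.
    Write x = 34 + 39·t and substitute into x ≡ 1 (mod 7): 39·t ≡ 1 − 34 = -33 (mod 7).
    Reduce coefficients mod 7: 4·t ≡ 2 (mod 7).
    The inverse of 4 mod 7 is 2 (since 4·2 = 8 = 1·7 + 1), so t ≡ 2·2 = 4 ≡ 4 (mod 7).
    Then x = 34 + 39·4 = 190, valid modulo lcm(39, 7) = 273: x ≡ 190 (mod 273).
  Combine with x ≡ 1 (mod 4); new modulus lcm = 1092.
    Write x = 190 + 273·t and substitute into x ≡ 1 (mod 4): 273·t ≡ 1 − 190 = -189 (mod 4).
    Reduce coefficients mod 4: 1·t ≡ 3 (mod 4).
    So t ≡ 3 (mod 4).
    Then x = 190 + 273·3 = 1009, valid modulo lcm(273, 4) = 1092: x ≡ 1009 (mod 1092).
Verify against each original: 1009 mod 13 = 8, 1009 mod 3 = 1, 1009 mod 7 = 1, 1009 mod 4 = 1.

x ≡ 1009 (mod 1092).


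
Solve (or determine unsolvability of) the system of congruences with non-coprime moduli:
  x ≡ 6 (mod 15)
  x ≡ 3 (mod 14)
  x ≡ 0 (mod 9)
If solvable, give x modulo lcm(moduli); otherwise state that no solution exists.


Moduli 15, 14, 9 are not pairwise coprime, so CRT works modulo lcm(m_i) when all pairwise compatibility conditions hold.
Pairwise compatibility: gcd(m_i, m_j) must divide a_i - a_j for every pair.
Merge one congruence at a time:
  Start: x ≡ 6 (mod 15).
  Combine with x ≡ 3 (mod 14): gcd(15, 14) = 1; 3 - 6 = -3, which IS divisible by 1, so compatible.
    Write x = 6 + 15·t and substitute into x ≡ 3 (mod 14): 15·t ≡ 3 − 6 = -3 (mod 14).
    Reduce coefficients mod 14: 1·t ≡ 11 (mod 14).
    So t ≡ 11 (mod 14).
    Then x = 6 + 15·11 = 171, valid modulo lcm(15, 14) = 210: x ≡ 171 (mod 210).
  Combine with x ≡ 0 (mod 9): gcd(210, 9) = 3; 0 - 171 = -171, which IS divisible by 3, so compatible.
    Write x = 171 + 210·t and substitute into x ≡ 0 (mod 9): 210·t ≡ 0 − 171 = -171 (mod 9).
    Divide the congruence (and modulus) by g = 3: 70·t ≡ -57 (mod 3).
    Reduce coefficients mod 3: 1·t ≡ 0 (mod 3).
    So t ≡ 0 (mod 3).
    Then x = 171 + 210·0 = 171, valid modulo lcm(210, 9) = 630: x ≡ 171 (mod 630).
Verify: 171 mod 15 = 6, 171 mod 14 = 3, 171 mod 9 = 0.

x ≡ 171 (mod 630).


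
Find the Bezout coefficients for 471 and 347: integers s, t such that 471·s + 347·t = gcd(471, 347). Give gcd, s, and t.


Euclidean algorithm on (471, 347) — divide until remainder is 0:
  471 = 1 · 347 + 124
  347 = 2 · 124 + 99
  124 = 1 · 99 + 25
  99 = 3 · 25 + 24
  25 = 1 · 24 + 1
  24 = 24 · 1 + 0
gcd(471, 347) = 1.
Track Bezout coefficients alongside the remainders: start with r₀ = 471 = a·1 + b·0 (s = 1, t = 0) and r₁ = 347 = a·0 + b·1 (s = 0, t = 1); each new remainder r_{k+1} = r_{k-1} − q_k·r_k inherits s_{k+1} = s_{k-1} − q_k·s_k, t_{k+1} = t_{k-1} − q_k·t_k, so r_k = a·s_k + b·t_k at every step:
  q = 1: r = 124, s = 1 − 1·0 = 1, t = 0 − 1·1 = -1  (check: 471·1 + 347·(-1) = 124)
  q = 2: r = 99, s = 0 − 2·1 = -2, t = 1 − 2·(-1) = 3  (check: 471·(-2) + 347·3 = 99)
  q = 1: r = 25, s = 1 − 1·(-2) = 3, t = -1 − 1·3 = -4  (check: 471·3 + 347·(-4) = 25)
  q = 3: r = 24, s = -2 − 3·3 = -11, t = 3 − 3·(-4) = 15  (check: 471·(-11) + 347·15 = 24)
  q = 1: r = 1, s = 3 − 1·(-11) = 14, t = -4 − 1·15 = -19  (check: 471·14 + 347·(-19) = 1)
The row with r = 1 (the gcd) gives the Bezout coefficients s = 14, t = -19.
Result: 471 · (14) + 347 · (-19) = 1.

gcd(471, 347) = 1; s = 14, t = -19 (check: 471·14 + 347·(-19) = 1).


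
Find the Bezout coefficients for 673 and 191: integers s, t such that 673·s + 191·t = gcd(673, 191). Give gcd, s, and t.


Euclidean algorithm on (673, 191) — divide until remainder is 0:
  673 = 3 · 191 + 100
  191 = 1 · 100 + 91
  100 = 1 · 91 + 9
  91 = 10 · 9 + 1
  9 = 9 · 1 + 0
gcd(673, 191) = 1.
Track Bezout coefficients alongside the remainders: start with r₀ = 673 = a·1 + b·0 (s = 1, t = 0) and r₁ = 191 = a·0 + b·1 (s = 0, t = 1); each new remainder r_{k+1} = r_{k-1} − q_k·r_k inherits s_{k+1} = s_{k-1} − q_k·s_k, t_{k+1} = t_{k-1} − q_k·t_k, so r_k = a·s_k + b·t_k at every step:
  q = 3: r = 100, s = 1 − 3·0 = 1, t = 0 − 3·1 = -3  (check: 673·1 + 191·(-3) = 100)
  q = 1: r = 91, s = 0 − 1·1 = -1, t = 1 − 1·(-3) = 4  (check: 673·(-1) + 191·4 = 91)
  q = 1: r = 9, s = 1 − 1·(-1) = 2, t = -3 − 1·4 = -7  (check: 673·2 + 191·(-7) = 9)
  q = 10: r = 1, s = -1 − 10·2 = -21, t = 4 − 10·(-7) = 74  (check: 673·(-21) + 191·74 = 1)
The row with r = 1 (the gcd) gives the Bezout coefficients s = -21, t = 74.
Result: 673 · (-21) + 191 · (74) = 1.

gcd(673, 191) = 1; s = -21, t = 74 (check: 673·(-21) + 191·74 = 1).


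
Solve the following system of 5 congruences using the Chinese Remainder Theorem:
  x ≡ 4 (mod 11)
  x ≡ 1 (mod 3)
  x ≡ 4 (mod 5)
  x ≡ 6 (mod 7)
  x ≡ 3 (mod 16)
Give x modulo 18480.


Product of moduli M = 11 · 3 · 5 · 7 · 16 = 18480.
Merge one congruence at a time:
  Start: x ≡ 4 (mod 11).
  Combine with x ≡ 1 (mod 3); new modulus lcm = 33.
    Write x = 4 + 11·t and substitute into x ≡ 1 (mod 3): 11·t ≡ 1 − 4 = -3 (mod 3).
    Reduce coefficients mod 3: 2·t ≡ 0 (mod 3).
    The inverse of 2 mod 3 is 2 (since 2·2 = 4 = 1·3 + 1), so t ≡ 2·0 = 0 ≡ 0 (mod 3).
    Then x = 4 + 11·0 = 4, valid modulo lcm(11, 3) = 33: x ≡ 4 (mod 33).
  Combine with x ≡ 4 (mod 5); new modulus lcm = 165.
    Write x = 4 + 33·t and substitute into x ≡ 4 (mod 5): 33·t ≡ 4 − 4 = 0 (mod 5).
    Reduce coefficients mod 5: 3·t ≡ 0 (mod 5).
    The inverse of 3 mod 5 is 2 (since 3·2 = 6 = 1·5 + 1), so t ≡ 2·0 = 0 ≡ 0 (mod 5).
    Then x = 4 + 33·0 = 4, valid modulo lcm(33, 5) = 165: x ≡ 4 (mod 165).
  Combine with x ≡ 6 (mod 7); new modulus lcm = 1155.
    Write x = 4 + 165·t and substitute into x ≡ 6 (mod 7): 165·t ≡ 6 − 4 = 2 (mod 7).
    Reduce coefficients mod 7: 4·t ≡ 2 (mod 7).
    The inverse of 4 mod 7 is 2 (since 4·2 = 8 = 1·7 + 1), so t ≡ 2·2 = 4 ≡ 4 (mod 7).
    Then x = 4 + 165·4 = 664, valid modulo lcm(165, 7) = 1155: x ≡ 664 (mod 1155).
  Combine with x ≡ 3 (mod 16); new modulus lcm = 18480.
    Write x = 664 + 1155·t and substitute into x ≡ 3 (mod 16): 1155·t ≡ 3 − 664 = -661 (mod 16).
    Reduce coefficients mod 16: 3·t ≡ 11 (mod 16).
    The inverse of 3 mod 16 is 11 (since 3·11 = 33 = 2·16 + 1), so t ≡ 11·11 = 121 ≡ 9 (mod 16).
    Then x = 664 + 1155·9 = 11059, valid modulo lcm(1155, 16) = 18480: x ≡ 11059 (mod 18480).
Verify against each original: 11059 mod 11 = 4, 11059 mod 3 = 1, 11059 mod 5 = 4, 11059 mod 7 = 6, 11059 mod 16 = 3.

x ≡ 11059 (mod 18480).


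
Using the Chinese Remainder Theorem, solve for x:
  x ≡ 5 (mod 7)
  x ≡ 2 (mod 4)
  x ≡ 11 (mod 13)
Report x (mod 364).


Moduli 7, 4, 13 are pairwise coprime; by CRT there is a unique solution modulo M = 7 · 4 · 13 = 364.
Solve pairwise, accumulating the modulus:
  Start with x ≡ 5 (mod 7).
  Combine with x ≡ 2 (mod 4): since gcd(7, 4) = 1, we get a unique residue mod 28.
    Write x = 5 + 7·t and substitute into x ≡ 2 (mod 4): 7·t ≡ 2 − 5 = -3 (mod 4).
    Reduce coefficients mod 4: 3·t ≡ 1 (mod 4).
    The inverse of 3 mod 4 is 3 (since 3·3 = 9 = 2·4 + 1), so t ≡ 3·1 = 3 ≡ 3 (mod 4).
    Then x = 5 + 7·3 = 26, valid modulo lcm(7, 4) = 28: x ≡ 26 (mod 28).
  Combine with x ≡ 11 (mod 13): since gcd(28, 13) = 1, we get a unique residue mod 364.
    Write x = 26 + 28·t and substitute into x ≡ 11 (mod 13): 28·t ≡ 11 − 26 = -15 (mod 13).
    Reduce coefficients mod 13: 2·t ≡ 11 (mod 13).
    The inverse of 2 mod 13 is 7 (since 2·7 = 14 = 1·13 + 1), so t ≡ 7·11 = 77 ≡ 12 (mod 13).
    Then x = 26 + 28·12 = 362, valid modulo lcm(28, 13) = 364: x ≡ 362 (mod 364).
Verify: 362 mod 7 = 5 ✓, 362 mod 4 = 2 ✓, 362 mod 13 = 11 ✓.

x ≡ 362 (mod 364).


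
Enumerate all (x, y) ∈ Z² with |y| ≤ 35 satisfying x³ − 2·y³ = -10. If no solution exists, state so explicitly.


The equation is x³ - 2y³ = -10. For fixed y, x³ = 2·y³ − 10, so a solution requires the RHS to be a perfect cube.
Strategy: iterate y from -35 to 35, compute RHS = 2·y³ − 10, and check whether it is a (positive or negative) perfect cube.
Check small values of y:
  y = 0: RHS = -10 is not a perfect cube.
  y = 1: RHS = -8 = (-2)³ ⇒ x = -2 works.
  y = -1: RHS = -12 is not a perfect cube.
  y = 2: RHS = 6 is not a perfect cube.
  y = -2: RHS = -26 is not a perfect cube.
  y = 3: RHS = 44 is not a perfect cube.
  y = -3: RHS = -64 = (-4)³ ⇒ x = -4 works.
Continuing the search up to |y| = 35 finds no further solutions beyond those listed.
Collected solutions: (-2, 1), (-4, -3).

Solutions (with |y| ≤ 35): (-2, 1), (-4, -3).


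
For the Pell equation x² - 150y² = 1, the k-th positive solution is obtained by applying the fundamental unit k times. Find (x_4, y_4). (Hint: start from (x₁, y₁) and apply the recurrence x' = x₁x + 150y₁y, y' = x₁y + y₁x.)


Step 1: Find the fundamental solution (x₁, y₁) of x² - 150y² = 1.
  Expand √150 as a continued fraction. a₀ = ⌊√150⌋ = 12; iterate m_{k+1} = d_k·a_k − m_k, d_{k+1} = (150 − m_{k+1}²)/d_k, a_{k+1} = ⌊(a₀ + m_{k+1})/d_{k+1}⌋ (starting m₀ = 0, d₀ = 1), with convergents p_k = a_k·p_{k-1} + p_{k-2}, q_k = a_k·q_{k-1} + q_{k-2} (p₋₁ = 1, q₋₁ = 0):
  k = 0: a₀ = 12; p₀/q₀ = 12/1; p₀² − 150·q₀² = 144 − 150 = -6.
  k = 1: m = 12, d = 6, a = ⌊(12 + 12)/6⌋ = 4; p/q = (4·12 + 1)/(4·1 + 0) = 49/4; p² − 150·q² = 2401 − 2400 = 1.
  The first convergent with p² − 150·q² = 1 gives the fundamental solution (x₁, y₁) = (49, 4).
Step 2: Apply the recurrence (x_{n+1}, y_{n+1}) = (x₁x_n + 150y₁y_n, x₁y_n + y₁x_n) repeatedly.
  From (x_1, y_1) = (49, 4): x_2 = 49·49 + 150·4·4 = 4801; y_2 = 49·4 + 4·49 = 392.
  From (x_2, y_2) = (4801, 392): x_3 = 49·4801 + 150·4·392 = 470449; y_3 = 49·392 + 4·4801 = 38412.
  From (x_3, y_3) = (470449, 38412): x_4 = 49·470449 + 150·4·38412 = 46099201; y_4 = 49·38412 + 4·470449 = 3763984.
Step 3: Verify x_4² - 150·y_4² = 2125136332838401 - 2125136332838400 = 1 (should be 1). ✓

(x_1, y_1) = (49, 4); (x_4, y_4) = (46099201, 3763984).
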